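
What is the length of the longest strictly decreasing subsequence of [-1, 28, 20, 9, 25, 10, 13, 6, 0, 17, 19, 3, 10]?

Scanning left to right, the best length ending at each element is: -1→1, 28→1, 20→2, 9→3, 25→2, 10→3, 13→3, 6→4, 0→5, 17→3, 19→3, 3→5, 10→4.
So the longest decreasing subsequence has length 5, e.g. 28, 20, 9, 6, 0.

5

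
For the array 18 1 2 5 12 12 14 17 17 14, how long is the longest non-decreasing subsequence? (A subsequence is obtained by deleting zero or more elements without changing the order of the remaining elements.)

Let dp[i] be the longest non-decreasing subsequence ending at position i. Then dp = [1, 1, 2, 3, 4, 5, 6, 7, 8, 7].
The maximum is 8; one witness is 1, 2, 5, 12, 12, 14, 17, 17 at positions 2,3,4,5,6,7,8,9.

8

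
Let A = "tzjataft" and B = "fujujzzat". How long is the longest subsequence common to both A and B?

Backtracking the LCS table gives one alignment: z (A2,B7) → a (A6,B8) → t (A8,B9).
So the longest common subsequence has length 3.

3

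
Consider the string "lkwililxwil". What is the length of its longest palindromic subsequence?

One longest palindromic subsequence is lililil (positions 1,4,5,6,7,10,11); it reads the same forward and backward, and the interval DP gives dp[1][11] = 7.

7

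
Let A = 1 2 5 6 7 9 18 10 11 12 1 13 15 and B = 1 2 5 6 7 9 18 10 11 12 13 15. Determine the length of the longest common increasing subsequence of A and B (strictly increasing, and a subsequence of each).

11

A longest common strictly increasing subsequence is 1, 2, 5, 6, 7, 9, 10, 11, 12, 13, 15 (length 11); it appears in order in both A and B, and no longer such subsequence exists.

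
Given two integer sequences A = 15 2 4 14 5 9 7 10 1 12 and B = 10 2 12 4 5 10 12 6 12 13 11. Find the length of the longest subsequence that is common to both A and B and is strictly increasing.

A longest common strictly increasing subsequence is 2, 4, 5, 10, 12 (length 5); it appears in order in both A and B, and no longer such subsequence exists.

5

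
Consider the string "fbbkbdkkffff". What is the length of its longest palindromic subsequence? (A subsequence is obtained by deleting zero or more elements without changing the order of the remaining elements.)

One longest palindromic subsequence is fffff (positions 1,9,10,11,12); it reads the same forward and backward, and the interval DP gives dp[1][12] = 5.

5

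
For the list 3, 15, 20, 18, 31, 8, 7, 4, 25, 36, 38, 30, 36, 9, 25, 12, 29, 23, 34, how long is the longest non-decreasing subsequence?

7

Let dp[i] be the longest non-decreasing subsequence ending at position i. Then dp = [1, 2, 3, 3, 4, 2, 2, 2, 4, 5, 6, 5, 6, 3, 5, 4, 6, 5, 7].
The maximum is 7; one witness is 3, 15, 20, 25, 25, 29, 34 at positions 1,2,3,9,15,17,19.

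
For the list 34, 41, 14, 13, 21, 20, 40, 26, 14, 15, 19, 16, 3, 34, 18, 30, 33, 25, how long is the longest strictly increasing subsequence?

7

Scanning left to right, the best length ending at each element is: 34→1, 41→2, 14→1, 13→1, 21→2, 20→2, 40→3, 26→3, 14→2, 15→3, 19→4, 16→4, 3→1, 34→5, 18→5, 30→6, 33→7, 25→6.
So the longest increasing subsequence has length 7, e.g. 13, 14, 15, 16, 18, 30, 33.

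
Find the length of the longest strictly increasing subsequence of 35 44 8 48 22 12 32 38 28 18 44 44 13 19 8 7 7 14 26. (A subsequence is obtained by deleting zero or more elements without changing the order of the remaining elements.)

5

Let dp[i] be the longest increasing subsequence ending at position i. Then dp = [1, 2, 1, 3, 2, 2, 3, 4, 3, 3, 5, 5, 3, 4, 1, 1, 1, 4, 5].
The maximum is 5; one witness is 8, 22, 32, 38, 44 at positions 3,5,7,8,11.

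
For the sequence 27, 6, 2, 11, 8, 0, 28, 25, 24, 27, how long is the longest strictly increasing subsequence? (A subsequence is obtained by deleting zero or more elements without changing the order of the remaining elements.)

One longest increasing subsequence is 6, 11, 25, 27 (positions 2,4,8,10), of length 4; no longer one exists.

4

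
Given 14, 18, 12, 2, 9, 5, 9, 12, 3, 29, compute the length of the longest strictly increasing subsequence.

Let dp[i] be the longest increasing subsequence ending at position i. Then dp = [1, 2, 1, 1, 2, 2, 3, 4, 2, 5].
The maximum is 5; one witness is 2, 5, 9, 12, 29 at positions 4,6,7,8,10.

5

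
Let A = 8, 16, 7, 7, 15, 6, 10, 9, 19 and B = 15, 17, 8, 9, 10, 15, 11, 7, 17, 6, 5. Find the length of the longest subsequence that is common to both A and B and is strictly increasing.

For each value that appears in both, track the longest common increasing run ending there.
The best achievable length is 2; one witness is 8, 9 (A-positions 1,8, B-positions 3,4).

2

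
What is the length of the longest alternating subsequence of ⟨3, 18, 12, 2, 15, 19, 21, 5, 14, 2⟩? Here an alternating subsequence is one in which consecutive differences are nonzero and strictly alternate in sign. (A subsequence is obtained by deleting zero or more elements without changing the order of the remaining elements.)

Track the best alternating length ending on an up-step vs a down-step at each position: up/down = 1/1, 2/1, 2/3, 1/3, 4/3, 4/1, 4/1, 4/5, 6/5, 1/7.
The maximum over both is 7; one such subsequence is 3, 18, 12, 15, 5, 14, 2.

7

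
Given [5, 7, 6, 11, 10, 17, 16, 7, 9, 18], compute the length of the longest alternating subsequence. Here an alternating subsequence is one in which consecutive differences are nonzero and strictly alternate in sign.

8

Track the best alternating length ending on an up-step vs a down-step at each position: up/down = 1/1, 2/1, 2/3, 4/1, 4/5, 6/1, 6/7, 4/7, 8/7, 8/1.
The maximum over both is 8; one such subsequence is 5, 7, 6, 11, 10, 17, 7, 9.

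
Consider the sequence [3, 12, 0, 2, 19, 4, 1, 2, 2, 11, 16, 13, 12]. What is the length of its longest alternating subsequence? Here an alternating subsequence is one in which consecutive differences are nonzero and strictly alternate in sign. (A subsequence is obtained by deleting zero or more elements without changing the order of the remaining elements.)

A longest alternating subsequence is 3, 12, 0, 19, 4, 16, 13 (positions 1,2,3,5,6,11,12); its 6 consecutive differences strictly alternate in sign, and length 7 is optimal.

7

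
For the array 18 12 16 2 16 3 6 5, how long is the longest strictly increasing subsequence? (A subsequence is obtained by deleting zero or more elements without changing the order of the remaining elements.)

3

Let dp[i] be the longest increasing subsequence ending at position i. Then dp = [1, 1, 2, 1, 2, 2, 3, 3].
The maximum is 3; one witness is 2, 3, 6 at positions 4,6,7.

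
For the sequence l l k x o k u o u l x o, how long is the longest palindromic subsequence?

Using dp[i][j] = 2 + dp[i+1][j−1] if the ends match, else max(dp[i+1][j], dp[i][j−1]):
dp[1][12] = 5. A witness is ououo at positions 5,7,8,9,12.

5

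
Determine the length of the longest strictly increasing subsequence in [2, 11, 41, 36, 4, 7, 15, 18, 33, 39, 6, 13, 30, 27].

7

One longest increasing subsequence is 2, 4, 7, 15, 18, 33, 39 (positions 1,5,6,7,8,9,10), of length 7; no longer one exists.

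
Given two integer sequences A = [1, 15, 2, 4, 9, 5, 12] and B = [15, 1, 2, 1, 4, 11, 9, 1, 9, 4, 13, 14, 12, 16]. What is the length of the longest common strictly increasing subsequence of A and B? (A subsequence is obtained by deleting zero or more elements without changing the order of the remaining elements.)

5

A longest common strictly increasing subsequence is 1, 2, 4, 9, 12 (length 5); it appears in order in both A and B, and no longer such subsequence exists.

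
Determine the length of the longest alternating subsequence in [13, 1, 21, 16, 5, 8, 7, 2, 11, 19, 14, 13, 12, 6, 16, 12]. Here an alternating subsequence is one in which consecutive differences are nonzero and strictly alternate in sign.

Track the best alternating length ending on an up-step vs a down-step at each position: up/down = 1/1, 1/2, 3/1, 3/4, 3/4, 5/4, 5/6, 3/6, 7/4, 7/4, 7/8, 7/8, 7/8, 7/8, 9/8, 9/10.
The maximum over both is 10; one such subsequence is 13, 1, 21, 5, 8, 7, 19, 14, 16, 12.

10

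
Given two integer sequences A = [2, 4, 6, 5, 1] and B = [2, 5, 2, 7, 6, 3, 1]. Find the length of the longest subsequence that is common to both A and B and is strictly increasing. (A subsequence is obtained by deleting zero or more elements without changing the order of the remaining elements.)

2

For each value that appears in both, track the longest common increasing run ending there.
The best achievable length is 2; one witness is 2, 5 (A-positions 1,4, B-positions 1,2).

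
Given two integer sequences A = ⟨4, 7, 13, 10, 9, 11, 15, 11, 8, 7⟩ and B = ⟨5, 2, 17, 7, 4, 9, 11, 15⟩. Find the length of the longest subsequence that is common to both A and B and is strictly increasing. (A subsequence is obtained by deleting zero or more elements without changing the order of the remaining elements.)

A longest common strictly increasing subsequence is 7, 9, 11, 15 (length 4); it appears in order in both A and B, and no longer such subsequence exists.

4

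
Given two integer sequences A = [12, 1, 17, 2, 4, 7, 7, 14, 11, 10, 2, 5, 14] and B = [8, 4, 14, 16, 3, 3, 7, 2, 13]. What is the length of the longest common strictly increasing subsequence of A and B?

For each value that appears in both, track the longest common increasing run ending there.
The best achievable length is 2; one witness is 4, 14 (A-positions 5,8, B-positions 2,3).

2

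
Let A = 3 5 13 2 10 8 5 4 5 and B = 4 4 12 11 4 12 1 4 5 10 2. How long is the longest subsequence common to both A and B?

2

A longest common subsequence is 5, 2 (length 2); the LCS DP confirms no longer common subsequence exists.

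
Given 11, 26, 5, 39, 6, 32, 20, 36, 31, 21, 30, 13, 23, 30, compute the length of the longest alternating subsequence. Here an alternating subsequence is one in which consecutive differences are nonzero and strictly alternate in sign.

Track the best alternating length ending on an up-step vs a down-step at each position: up/down = 1/1, 2/1, 1/3, 4/1, 4/5, 6/5, 6/7, 8/5, 8/9, 8/9, 10/9, 6/11, 12/11, 12/9.
The maximum over both is 12; one such subsequence is 11, 26, 5, 39, 6, 32, 20, 36, 21, 30, 13, 23.

12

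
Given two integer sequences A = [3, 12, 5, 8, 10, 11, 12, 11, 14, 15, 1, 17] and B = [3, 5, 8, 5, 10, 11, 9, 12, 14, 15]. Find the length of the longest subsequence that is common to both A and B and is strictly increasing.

8

For each value that appears in both, track the longest common increasing run ending there.
The best achievable length is 8; one witness is 3, 5, 8, 10, 11, 12, 14, 15 (A-positions 1,3,4,5,6,7,9,10, B-positions 1,2,3,5,6,8,9,10).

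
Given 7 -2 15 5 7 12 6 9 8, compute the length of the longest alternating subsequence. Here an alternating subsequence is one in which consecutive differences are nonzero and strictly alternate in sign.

8

Track the best alternating length ending on an up-step vs a down-step at each position: up/down = 1/1, 1/2, 3/1, 3/4, 5/4, 5/4, 5/6, 7/6, 7/8.
The maximum over both is 8; one such subsequence is 7, -2, 15, 5, 7, 6, 9, 8.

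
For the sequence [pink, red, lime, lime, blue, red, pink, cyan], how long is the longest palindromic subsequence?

6

Using dp[i][j] = 2 + dp[i+1][j−1] if the ends match, else max(dp[i+1][j], dp[i][j−1]):
dp[1][8] = 6. A witness is pink red lime lime red pink at positions 1,2,3,4,6,7.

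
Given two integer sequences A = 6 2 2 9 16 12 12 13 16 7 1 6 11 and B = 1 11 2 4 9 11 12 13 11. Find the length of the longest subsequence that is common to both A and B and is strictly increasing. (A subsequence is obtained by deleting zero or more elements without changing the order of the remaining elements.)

4

For each value that appears in both, track the longest common increasing run ending there.
The best achievable length is 4; one witness is 2, 9, 12, 13 (A-positions 2,4,6,8, B-positions 3,5,7,8).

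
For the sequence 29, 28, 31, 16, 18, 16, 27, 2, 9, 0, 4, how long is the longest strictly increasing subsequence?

Scanning left to right, the best length ending at each element is: 29→1, 28→1, 31→2, 16→1, 18→2, 16→1, 27→3, 2→1, 9→2, 0→1, 4→2.
So the longest increasing subsequence has length 3, e.g. 16, 18, 27.

3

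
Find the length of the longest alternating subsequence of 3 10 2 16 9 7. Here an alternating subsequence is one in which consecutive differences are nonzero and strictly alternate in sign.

5

A longest alternating subsequence is 3, 10, 2, 16, 9 (positions 1,2,3,4,5); its 4 consecutive differences strictly alternate in sign, and length 5 is optimal.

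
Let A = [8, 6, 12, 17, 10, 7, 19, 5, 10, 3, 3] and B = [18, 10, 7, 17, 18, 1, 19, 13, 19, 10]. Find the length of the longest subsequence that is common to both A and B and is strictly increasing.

For each value that appears in both, track the longest common increasing run ending there.
The best achievable length is 2; one witness is 10, 19 (A-positions 5,7, B-positions 2,7).

2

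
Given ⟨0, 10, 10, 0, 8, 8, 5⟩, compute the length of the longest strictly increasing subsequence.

2

One longest increasing subsequence is 0, 10 (positions 1,2), of length 2; no longer one exists.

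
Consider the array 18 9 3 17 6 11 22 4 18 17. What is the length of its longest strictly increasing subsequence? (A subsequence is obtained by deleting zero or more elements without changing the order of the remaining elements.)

4

Let dp[i] be the longest increasing subsequence ending at position i. Then dp = [1, 1, 1, 2, 2, 3, 4, 2, 4, 4].
The maximum is 4; one witness is 3, 6, 11, 22 at positions 3,5,6,7.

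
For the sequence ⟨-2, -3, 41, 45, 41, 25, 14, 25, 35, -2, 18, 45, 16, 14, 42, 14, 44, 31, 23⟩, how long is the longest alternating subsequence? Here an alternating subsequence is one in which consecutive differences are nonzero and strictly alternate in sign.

Track the best alternating length ending on an up-step vs a down-step at each position: up/down = 1/1, 1/2, 3/1, 3/1, 3/4, 3/4, 3/4, 5/4, 5/4, 3/6, 7/6, 7/1, 7/8, 7/8, 9/8, 7/10, 11/8, 11/12, 11/12.
The maximum over both is 12; one such subsequence is -2, -3, 41, 14, 25, -2, 18, 16, 42, 14, 44, 31.

12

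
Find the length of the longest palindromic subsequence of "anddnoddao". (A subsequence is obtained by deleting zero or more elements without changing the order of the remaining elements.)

7

Using dp[i][j] = 2 + dp[i+1][j−1] if the ends match, else max(dp[i+1][j], dp[i][j−1]):
dp[1][10] = 7. A witness is addodda at positions 1,3,4,6,7,8,9.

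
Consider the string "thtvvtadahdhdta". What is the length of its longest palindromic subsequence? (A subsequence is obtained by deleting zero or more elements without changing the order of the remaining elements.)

8

One longest palindromic subsequence is thtvvtht (positions 1,2,3,4,5,6,12,14); it reads the same forward and backward, and the interval DP gives dp[1][15] = 8.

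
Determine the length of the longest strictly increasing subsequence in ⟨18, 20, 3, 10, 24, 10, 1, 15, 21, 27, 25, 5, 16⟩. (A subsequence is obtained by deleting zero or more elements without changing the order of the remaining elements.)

5

One longest increasing subsequence is 3, 10, 15, 21, 27 (positions 3,4,8,9,10), of length 5; no longer one exists.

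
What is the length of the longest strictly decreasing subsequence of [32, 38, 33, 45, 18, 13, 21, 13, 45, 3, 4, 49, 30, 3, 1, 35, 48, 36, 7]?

7

Let dp[i] be the longest decreasing subsequence ending at position i. Then dp = [1, 1, 2, 1, 3, 4, 3, 4, 1, 5, 5, 1, 3, 6, 7, 2, 2, 3, 5].
The maximum is 7; one witness is 38, 33, 18, 13, 4, 3, 1 at positions 2,3,5,6,11,14,15.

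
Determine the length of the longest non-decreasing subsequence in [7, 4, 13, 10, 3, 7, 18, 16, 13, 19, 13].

4

Scanning left to right, the best length ending at each element is: 7→1, 4→1, 13→2, 10→2, 3→1, 7→2, 18→3, 16→3, 13→3, 19→4, 13→4.
So the longest non-decreasing subsequence has length 4, e.g. 7, 13, 18, 19.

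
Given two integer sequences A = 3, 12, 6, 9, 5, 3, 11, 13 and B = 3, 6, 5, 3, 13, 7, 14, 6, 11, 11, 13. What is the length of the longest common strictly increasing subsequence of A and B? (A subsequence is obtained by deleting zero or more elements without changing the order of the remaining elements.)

A longest common strictly increasing subsequence is 3, 6, 11, 13 (length 4); it appears in order in both A and B, and no longer such subsequence exists.

4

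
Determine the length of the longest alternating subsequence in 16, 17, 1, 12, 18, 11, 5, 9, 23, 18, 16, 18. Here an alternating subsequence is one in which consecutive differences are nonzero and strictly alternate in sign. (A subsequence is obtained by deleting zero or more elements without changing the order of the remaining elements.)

Track the best alternating length ending on an up-step vs a down-step at each position: up/down = 1/1, 2/1, 1/3, 4/3, 4/1, 4/5, 4/5, 6/5, 6/1, 6/7, 6/7, 8/7.
The maximum over both is 8; one such subsequence is 16, 17, 1, 12, 11, 23, 16, 18.

8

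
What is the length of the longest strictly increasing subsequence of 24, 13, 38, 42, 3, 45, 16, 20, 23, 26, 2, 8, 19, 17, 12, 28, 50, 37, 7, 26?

7

Let dp[i] be the longest increasing subsequence ending at position i. Then dp = [1, 1, 2, 3, 1, 4, 2, 3, 4, 5, 1, 2, 3, 3, 3, 6, 7, 7, 2, 5].
The maximum is 7; one witness is 13, 16, 20, 23, 26, 28, 50 at positions 2,7,8,9,10,16,17.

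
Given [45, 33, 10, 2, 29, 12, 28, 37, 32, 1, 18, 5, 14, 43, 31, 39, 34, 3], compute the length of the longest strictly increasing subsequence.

5

Let dp[i] be the longest increasing subsequence ending at position i. Then dp = [1, 1, 1, 1, 2, 2, 3, 4, 4, 1, 3, 2, 3, 5, 4, 5, 5, 2].
The maximum is 5; one witness is 10, 12, 28, 37, 43 at positions 3,6,7,8,14.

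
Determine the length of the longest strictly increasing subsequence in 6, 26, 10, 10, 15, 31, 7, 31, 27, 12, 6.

4

Let dp[i] be the longest increasing subsequence ending at position i. Then dp = [1, 2, 2, 2, 3, 4, 2, 4, 4, 3, 1].
The maximum is 4; one witness is 6, 10, 15, 31 at positions 1,3,5,6.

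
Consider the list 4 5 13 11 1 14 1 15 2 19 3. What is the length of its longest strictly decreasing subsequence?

3

Let dp[i] be the longest decreasing subsequence ending at position i. Then dp = [1, 1, 1, 2, 3, 1, 3, 1, 3, 1, 3].
The maximum is 3; one witness is 13, 11, 1 at positions 3,4,5.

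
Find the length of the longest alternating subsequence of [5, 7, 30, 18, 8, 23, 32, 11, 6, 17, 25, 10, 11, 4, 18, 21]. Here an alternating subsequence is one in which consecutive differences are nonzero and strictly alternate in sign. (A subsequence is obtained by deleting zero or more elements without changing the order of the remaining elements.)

A longest alternating subsequence is 5, 30, 18, 23, 11, 17, 10, 11, 4, 18 (positions 1,3,4,6,8,10,12,13,14,15); its 9 consecutive differences strictly alternate in sign, and length 10 is optimal.

10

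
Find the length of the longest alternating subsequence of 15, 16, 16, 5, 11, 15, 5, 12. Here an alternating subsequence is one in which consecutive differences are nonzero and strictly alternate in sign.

A longest alternating subsequence is 15, 16, 5, 11, 5, 12 (positions 1,2,4,5,7,8); its 5 consecutive differences strictly alternate in sign, and length 6 is optimal.

6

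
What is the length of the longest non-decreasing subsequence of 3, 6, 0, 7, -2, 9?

Let dp[i] be the longest non-decreasing subsequence ending at position i. Then dp = [1, 2, 1, 3, 1, 4].
The maximum is 4; one witness is 3, 6, 7, 9 at positions 1,2,4,6.

4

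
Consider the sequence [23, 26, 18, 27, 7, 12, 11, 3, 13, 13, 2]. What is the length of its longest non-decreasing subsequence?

Let dp[i] be the longest non-decreasing subsequence ending at position i. Then dp = [1, 2, 1, 3, 1, 2, 2, 1, 3, 4, 1].
The maximum is 4; one witness is 7, 12, 13, 13 at positions 5,6,9,10.

4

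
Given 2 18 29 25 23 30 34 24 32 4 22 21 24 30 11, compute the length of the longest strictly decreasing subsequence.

One longest decreasing subsequence is 29, 25, 23, 22, 21, 11 (positions 3,4,5,11,12,15), of length 6; no longer one exists.

6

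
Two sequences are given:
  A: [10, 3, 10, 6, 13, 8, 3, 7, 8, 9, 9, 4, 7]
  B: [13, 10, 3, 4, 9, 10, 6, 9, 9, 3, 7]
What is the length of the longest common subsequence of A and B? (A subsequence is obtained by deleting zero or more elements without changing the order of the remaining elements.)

7

Backtracking the LCS table gives one alignment: 10 (A1,B2) → 3 (A2,B3) → 10 (A3,B6) → 6 (A4,B7) → 9 (A10,B8) → 9 (A11,B9) → 7 (A13,B11).
So the longest common subsequence has length 7.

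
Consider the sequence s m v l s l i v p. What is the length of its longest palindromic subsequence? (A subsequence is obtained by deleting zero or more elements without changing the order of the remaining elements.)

5

Using dp[i][j] = 2 + dp[i+1][j−1] if the ends match, else max(dp[i+1][j], dp[i][j−1]):
dp[1][9] = 5. A witness is vlslv at positions 3,4,5,6,8.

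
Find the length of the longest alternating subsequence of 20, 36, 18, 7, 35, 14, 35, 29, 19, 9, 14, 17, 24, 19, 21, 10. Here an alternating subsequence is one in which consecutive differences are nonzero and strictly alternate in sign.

11

A longest alternating subsequence is 20, 36, 18, 35, 14, 35, 19, 24, 19, 21, 10 (positions 1,2,3,5,6,7,9,13,14,15,16); its 10 consecutive differences strictly alternate in sign, and length 11 is optimal.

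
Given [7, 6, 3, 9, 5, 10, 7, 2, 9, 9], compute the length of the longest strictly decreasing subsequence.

4

Scanning left to right, the best length ending at each element is: 7→1, 6→2, 3→3, 9→1, 5→3, 10→1, 7→2, 2→4, 9→2, 9→2.
So the longest decreasing subsequence has length 4, e.g. 7, 6, 3, 2.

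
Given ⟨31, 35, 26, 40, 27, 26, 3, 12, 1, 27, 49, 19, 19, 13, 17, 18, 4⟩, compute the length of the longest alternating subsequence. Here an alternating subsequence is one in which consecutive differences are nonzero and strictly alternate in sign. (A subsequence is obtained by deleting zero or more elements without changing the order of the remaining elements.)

11

A longest alternating subsequence is 31, 35, 26, 40, 3, 12, 1, 27, 13, 17, 4 (positions 1,2,3,4,7,8,9,10,14,15,17); its 10 consecutive differences strictly alternate in sign, and length 11 is optimal.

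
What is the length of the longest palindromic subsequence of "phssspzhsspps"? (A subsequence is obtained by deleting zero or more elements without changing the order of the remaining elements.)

7

One longest palindromic subsequence is ssshsss (positions 3,4,5,8,9,10,13); it reads the same forward and backward, and the interval DP gives dp[1][13] = 7.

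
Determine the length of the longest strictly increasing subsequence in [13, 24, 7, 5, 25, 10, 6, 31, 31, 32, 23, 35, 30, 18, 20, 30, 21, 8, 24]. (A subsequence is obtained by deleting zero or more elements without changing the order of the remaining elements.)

6

One longest increasing subsequence is 13, 24, 25, 31, 32, 35 (positions 1,2,5,8,10,12), of length 6; no longer one exists.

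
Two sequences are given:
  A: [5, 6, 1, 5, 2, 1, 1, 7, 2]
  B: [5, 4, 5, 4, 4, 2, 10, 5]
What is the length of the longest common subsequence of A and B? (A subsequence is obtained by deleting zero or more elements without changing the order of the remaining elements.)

3

A longest common subsequence is 5, 5, 2 (length 3); the LCS DP confirms no longer common subsequence exists.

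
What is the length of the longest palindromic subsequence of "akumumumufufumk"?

One longest palindromic subsequence is kmufufumk (positions 2,4,5,10,11,12,13,14,15); it reads the same forward and backward, and the interval DP gives dp[1][15] = 9.

9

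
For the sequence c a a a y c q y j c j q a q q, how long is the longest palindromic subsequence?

7

One longest palindromic subsequence is aqjcjqa (positions 4,7,9,10,11,12,13); it reads the same forward and backward, and the interval DP gives dp[1][15] = 7.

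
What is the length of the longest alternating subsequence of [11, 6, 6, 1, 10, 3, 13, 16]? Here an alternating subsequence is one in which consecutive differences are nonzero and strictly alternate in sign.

5

A longest alternating subsequence is 11, 6, 10, 3, 13 (positions 1,2,5,6,7); its 4 consecutive differences strictly alternate in sign, and length 5 is optimal.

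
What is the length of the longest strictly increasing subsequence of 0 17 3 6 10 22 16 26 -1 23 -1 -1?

Scanning left to right, the best length ending at each element is: 0→1, 17→2, 3→2, 6→3, 10→4, 22→5, 16→5, 26→6, -1→1, 23→6, -1→1, -1→1.
So the longest increasing subsequence has length 6, e.g. 0, 3, 6, 10, 22, 26.

6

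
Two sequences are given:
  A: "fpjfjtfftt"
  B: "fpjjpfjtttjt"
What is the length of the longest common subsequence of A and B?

8

Backtracking the LCS table gives one alignment: f (A1,B1) → p (A2,B2) → j (A3,B4) → f (A4,B6) → j (A5,B7) → t (A6,B9) → t (A9,B10) → t (A10,B12).
So the longest common subsequence has length 8.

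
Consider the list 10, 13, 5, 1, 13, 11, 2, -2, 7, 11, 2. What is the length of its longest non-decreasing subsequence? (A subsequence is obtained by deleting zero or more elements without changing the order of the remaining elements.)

4

Scanning left to right, the best length ending at each element is: 10→1, 13→2, 5→1, 1→1, 13→3, 11→2, 2→2, -2→1, 7→3, 11→4, 2→3.
So the longest non-decreasing subsequence has length 4, e.g. 1, 2, 7, 11.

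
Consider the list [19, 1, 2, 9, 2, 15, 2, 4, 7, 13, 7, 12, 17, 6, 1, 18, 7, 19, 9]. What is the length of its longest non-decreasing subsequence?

Let dp[i] be the longest non-decreasing subsequence ending at position i. Then dp = [1, 1, 2, 3, 3, 4, 4, 5, 6, 7, 7, 8, 9, 6, 2, 10, 8, 11, 9].
The maximum is 11; one witness is 1, 2, 2, 2, 4, 7, 7, 12, 17, 18, 19 at positions 2,3,5,7,8,9,11,12,13,16,18.

11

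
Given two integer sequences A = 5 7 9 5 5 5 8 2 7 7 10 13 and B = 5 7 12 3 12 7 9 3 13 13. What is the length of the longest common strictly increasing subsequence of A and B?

4

A longest common strictly increasing subsequence is 5, 7, 9, 13 (length 4); it appears in order in both A and B, and no longer such subsequence exists.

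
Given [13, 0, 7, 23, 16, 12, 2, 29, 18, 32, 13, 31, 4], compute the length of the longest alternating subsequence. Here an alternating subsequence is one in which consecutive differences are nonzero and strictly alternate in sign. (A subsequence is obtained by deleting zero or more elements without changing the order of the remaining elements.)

A longest alternating subsequence is 13, 0, 23, 16, 29, 18, 32, 13, 31, 4 (positions 1,2,4,5,8,9,10,11,12,13); its 9 consecutive differences strictly alternate in sign, and length 10 is optimal.

10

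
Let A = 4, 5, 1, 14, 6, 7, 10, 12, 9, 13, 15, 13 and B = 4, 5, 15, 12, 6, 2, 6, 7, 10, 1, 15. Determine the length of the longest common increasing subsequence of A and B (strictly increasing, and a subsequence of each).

For each value that appears in both, track the longest common increasing run ending there.
The best achievable length is 6; one witness is 4, 5, 6, 7, 10, 15 (A-positions 1,2,5,6,7,11, B-positions 1,2,5,8,9,11).

6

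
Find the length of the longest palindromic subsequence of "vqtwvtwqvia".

7

One longest palindromic subsequence is vqwtwqv (positions 1,2,4,6,7,8,9); it reads the same forward and backward, and the interval DP gives dp[1][11] = 7.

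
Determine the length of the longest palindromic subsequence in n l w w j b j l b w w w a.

7

Using dp[i][j] = 2 + dp[i+1][j−1] if the ends match, else max(dp[i+1][j], dp[i][j−1]):
dp[1][13] = 7. A witness is wwblbww at positions 3,4,6,8,9,11,12.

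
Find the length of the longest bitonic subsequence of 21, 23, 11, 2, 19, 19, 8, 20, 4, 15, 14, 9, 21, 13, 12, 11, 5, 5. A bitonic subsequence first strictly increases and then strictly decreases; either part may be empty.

One longest bitonic subsequence is 21, 23, 20, 15, 14, 13, 12, 11, 5 (positions 1,2,8,10,11,14,15,16,18): it rises to 23 then falls. Length 9 is optimal.

9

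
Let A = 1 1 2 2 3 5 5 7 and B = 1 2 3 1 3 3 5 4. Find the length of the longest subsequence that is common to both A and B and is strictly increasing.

For each value that appears in both, track the longest common increasing run ending there.
The best achievable length is 4; one witness is 1, 2, 3, 5 (A-positions 1,3,5,6, B-positions 1,2,3,7).

4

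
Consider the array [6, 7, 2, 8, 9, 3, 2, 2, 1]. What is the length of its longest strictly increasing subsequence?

4

One longest increasing subsequence is 6, 7, 8, 9 (positions 1,2,4,5), of length 4; no longer one exists.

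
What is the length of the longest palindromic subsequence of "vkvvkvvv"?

One longest palindromic subsequence is vvvkvvv (positions 1,3,4,5,6,7,8); it reads the same forward and backward, and the interval DP gives dp[1][8] = 7.

7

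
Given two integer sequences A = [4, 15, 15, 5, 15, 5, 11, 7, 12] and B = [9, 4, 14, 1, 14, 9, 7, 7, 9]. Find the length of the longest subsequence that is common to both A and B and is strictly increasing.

2

A longest common strictly increasing subsequence is 4, 7 (length 2); it appears in order in both A and B, and no longer such subsequence exists.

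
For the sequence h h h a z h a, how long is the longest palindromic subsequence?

4

One longest palindromic subsequence is hhhh (positions 1,2,3,6); it reads the same forward and backward, and the interval DP gives dp[1][7] = 4.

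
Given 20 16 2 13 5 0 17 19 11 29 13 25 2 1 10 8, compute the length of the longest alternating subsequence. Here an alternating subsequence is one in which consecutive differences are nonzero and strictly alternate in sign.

Track the best alternating length ending on an up-step vs a down-step at each position: up/down = 1/1, 1/2, 1/2, 3/2, 3/4, 1/4, 5/2, 5/2, 5/6, 7/1, 7/8, 9/8, 5/10, 5/10, 11/10, 11/12.
The maximum over both is 12; one such subsequence is 20, 2, 13, 5, 17, 11, 29, 13, 25, 2, 10, 8.

12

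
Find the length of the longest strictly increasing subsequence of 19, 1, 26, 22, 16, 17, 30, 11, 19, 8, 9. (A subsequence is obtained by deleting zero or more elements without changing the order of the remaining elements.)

4

Scanning left to right, the best length ending at each element is: 19→1, 1→1, 26→2, 22→2, 16→2, 17→3, 30→4, 11→2, 19→4, 8→2, 9→3.
So the longest increasing subsequence has length 4, e.g. 1, 16, 17, 30.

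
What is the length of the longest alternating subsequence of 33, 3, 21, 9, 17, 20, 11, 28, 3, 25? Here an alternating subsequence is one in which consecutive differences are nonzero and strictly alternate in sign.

Track the best alternating length ending on an up-step vs a down-step at each position: up/down = 1/1, 1/2, 3/2, 3/4, 5/4, 5/4, 5/6, 7/2, 1/8, 9/8.
The maximum over both is 9; one such subsequence is 33, 3, 21, 9, 17, 11, 28, 3, 25.

9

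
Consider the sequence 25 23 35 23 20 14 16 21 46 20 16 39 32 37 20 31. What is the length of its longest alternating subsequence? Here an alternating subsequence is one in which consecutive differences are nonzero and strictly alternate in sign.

11

Track the best alternating length ending on an up-step vs a down-step at each position: up/down = 1/1, 1/2, 3/1, 1/4, 1/4, 1/4, 5/4, 5/4, 5/1, 5/6, 5/6, 7/6, 7/8, 9/8, 7/10, 11/10.
The maximum over both is 11; one such subsequence is 25, 23, 35, 20, 21, 20, 39, 32, 37, 20, 31.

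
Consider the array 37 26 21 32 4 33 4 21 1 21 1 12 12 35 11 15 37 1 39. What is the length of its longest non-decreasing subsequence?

7

One longest non-decreasing subsequence is 4, 4, 21, 21, 35, 37, 39 (positions 5,7,8,10,14,17,19), of length 7; no longer one exists.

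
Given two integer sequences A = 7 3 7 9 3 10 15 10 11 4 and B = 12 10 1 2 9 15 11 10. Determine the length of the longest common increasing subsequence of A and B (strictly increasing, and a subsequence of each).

2

A longest common strictly increasing subsequence is 10, 15 (length 2); it appears in order in both A and B, and no longer such subsequence exists.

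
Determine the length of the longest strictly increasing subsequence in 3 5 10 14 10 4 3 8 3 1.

4

Scanning left to right, the best length ending at each element is: 3→1, 5→2, 10→3, 14→4, 10→3, 4→2, 3→1, 8→3, 3→1, 1→1.
So the longest increasing subsequence has length 4, e.g. 3, 5, 10, 14.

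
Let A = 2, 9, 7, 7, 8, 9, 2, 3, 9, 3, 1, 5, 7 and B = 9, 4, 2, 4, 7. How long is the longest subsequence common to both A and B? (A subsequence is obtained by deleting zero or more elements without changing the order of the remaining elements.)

Backtracking the LCS table gives one alignment: 9 (A2,B1) → 2 (A7,B3) → 7 (A13,B5).
So the longest common subsequence has length 3.

3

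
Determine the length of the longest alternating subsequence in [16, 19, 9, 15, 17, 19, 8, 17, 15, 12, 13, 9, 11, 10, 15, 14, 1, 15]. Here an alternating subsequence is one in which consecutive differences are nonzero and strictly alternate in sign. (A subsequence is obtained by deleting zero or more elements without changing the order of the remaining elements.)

14

Track the best alternating length ending on an up-step vs a down-step at each position: up/down = 1/1, 2/1, 1/3, 4/3, 4/3, 4/1, 1/5, 6/5, 6/7, 6/7, 8/7, 6/9, 10/9, 10/11, 12/7, 12/13, 1/13, 14/7.
The maximum over both is 14; one such subsequence is 16, 19, 9, 15, 8, 17, 12, 13, 9, 11, 10, 15, 14, 15.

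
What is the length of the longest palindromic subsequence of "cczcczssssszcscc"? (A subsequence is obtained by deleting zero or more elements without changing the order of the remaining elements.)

13

One longest palindromic subsequence is ccczssssszccc (positions 1,2,5,6,7,8,9,10,11,12,13,15,16); it reads the same forward and backward, and the interval DP gives dp[1][16] = 13.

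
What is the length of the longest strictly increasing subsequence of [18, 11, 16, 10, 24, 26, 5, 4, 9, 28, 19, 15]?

5

Let dp[i] be the longest increasing subsequence ending at position i. Then dp = [1, 1, 2, 1, 3, 4, 1, 1, 2, 5, 3, 3].
The maximum is 5; one witness is 11, 16, 24, 26, 28 at positions 2,3,5,6,10.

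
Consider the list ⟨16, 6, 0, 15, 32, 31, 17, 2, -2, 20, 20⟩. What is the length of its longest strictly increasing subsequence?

Scanning left to right, the best length ending at each element is: 16→1, 6→1, 0→1, 15→2, 32→3, 31→3, 17→3, 2→2, -2→1, 20→4, 20→4.
So the longest increasing subsequence has length 4, e.g. 6, 15, 17, 20.

4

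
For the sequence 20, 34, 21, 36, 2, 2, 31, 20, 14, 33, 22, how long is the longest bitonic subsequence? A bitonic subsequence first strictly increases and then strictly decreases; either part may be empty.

Let inc[i] be the LIS ending at i and dec[i] the longest strictly decreasing subsequence starting at i. inc = [1, 2, 2, 3, 1, 1, 3, 2, 2, 4, 3], dec = [2, 4, 3, 4, 1, 1, 3, 2, 1, 2, 1].
max_i inc[i]+dec[i]−1 = 6, with one witness 20, 34, 36, 31, 20, 14.

6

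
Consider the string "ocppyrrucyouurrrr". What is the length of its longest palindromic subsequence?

7

Using dp[i][j] = 2 + dp[i+1][j−1] if the ends match, else max(dp[i+1][j], dp[i][j−1]):
dp[1][17] = 7. A witness is rruuurr at positions 6,7,8,12,13,16,17.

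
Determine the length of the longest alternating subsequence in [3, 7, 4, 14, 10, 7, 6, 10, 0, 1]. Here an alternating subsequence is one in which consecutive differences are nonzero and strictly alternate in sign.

Track the best alternating length ending on an up-step vs a down-step at each position: up/down = 1/1, 2/1, 2/3, 4/1, 4/5, 4/5, 4/5, 6/5, 1/7, 8/7.
The maximum over both is 8; one such subsequence is 3, 7, 4, 14, 7, 10, 0, 1.

8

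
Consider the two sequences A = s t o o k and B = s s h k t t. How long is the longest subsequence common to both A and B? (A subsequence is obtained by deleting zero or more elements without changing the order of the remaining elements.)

Backtracking the LCS table gives one alignment: s (A1,B2) → t (A2,B6).
So the longest common subsequence has length 2.

2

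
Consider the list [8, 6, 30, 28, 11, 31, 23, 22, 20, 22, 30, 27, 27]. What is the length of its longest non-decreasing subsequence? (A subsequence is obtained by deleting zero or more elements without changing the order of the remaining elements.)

One longest non-decreasing subsequence is 8, 11, 22, 22, 27, 27 (positions 1,5,8,10,12,13), of length 6; no longer one exists.

6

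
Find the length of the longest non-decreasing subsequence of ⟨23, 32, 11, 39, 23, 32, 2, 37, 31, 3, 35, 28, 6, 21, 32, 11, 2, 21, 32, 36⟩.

7

Scanning left to right, the best length ending at each element is: 23→1, 32→2, 11→1, 39→3, 23→2, 32→3, 2→1, 37→4, 31→3, 3→2, 35→4, 28→3, 6→3, 21→4, 32→5, 11→4, 2→2, 21→5, 32→6, 36→7.
So the longest non-decreasing subsequence has length 7, e.g. 2, 3, 6, 21, 32, 32, 36.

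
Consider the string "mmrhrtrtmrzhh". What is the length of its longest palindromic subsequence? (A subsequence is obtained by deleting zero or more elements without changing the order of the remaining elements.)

7

One longest palindromic subsequence is hrtrtrh (positions 4,5,6,7,8,10,13); it reads the same forward and backward, and the interval DP gives dp[1][13] = 7.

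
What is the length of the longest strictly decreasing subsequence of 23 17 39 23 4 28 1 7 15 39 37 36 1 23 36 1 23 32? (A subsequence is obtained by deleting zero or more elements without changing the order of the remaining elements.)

5

One longest decreasing subsequence is 39, 37, 36, 23, 1 (positions 3,11,12,14,16), of length 5; no longer one exists.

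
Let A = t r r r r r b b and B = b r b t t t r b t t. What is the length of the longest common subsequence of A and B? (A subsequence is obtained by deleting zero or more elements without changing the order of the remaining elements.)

3

Backtracking the LCS table gives one alignment: t (A1,B6) → r (A6,B7) → b (A7,B8).
So the longest common subsequence has length 3.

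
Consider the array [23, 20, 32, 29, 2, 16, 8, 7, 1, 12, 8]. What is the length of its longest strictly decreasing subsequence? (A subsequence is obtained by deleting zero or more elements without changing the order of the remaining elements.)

6

Scanning left to right, the best length ending at each element is: 23→1, 20→2, 32→1, 29→2, 2→3, 16→3, 8→4, 7→5, 1→6, 12→4, 8→5.
So the longest decreasing subsequence has length 6, e.g. 23, 20, 16, 8, 7, 1.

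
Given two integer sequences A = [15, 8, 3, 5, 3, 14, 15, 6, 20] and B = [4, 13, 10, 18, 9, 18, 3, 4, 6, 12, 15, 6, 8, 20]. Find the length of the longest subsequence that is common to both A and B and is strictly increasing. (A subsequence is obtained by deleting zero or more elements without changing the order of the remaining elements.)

For each value that appears in both, track the longest common increasing run ending there.
The best achievable length is 3; one witness is 3, 6, 20 (A-positions 3,8,9, B-positions 7,9,14).

3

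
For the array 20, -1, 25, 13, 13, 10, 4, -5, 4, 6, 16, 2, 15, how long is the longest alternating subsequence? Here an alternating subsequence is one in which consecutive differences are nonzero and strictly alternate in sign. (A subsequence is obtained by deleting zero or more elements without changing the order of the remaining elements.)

A longest alternating subsequence is 20, -1, 25, -5, 4, 2, 15 (positions 1,2,3,8,9,12,13); its 6 consecutive differences strictly alternate in sign, and length 7 is optimal.

7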